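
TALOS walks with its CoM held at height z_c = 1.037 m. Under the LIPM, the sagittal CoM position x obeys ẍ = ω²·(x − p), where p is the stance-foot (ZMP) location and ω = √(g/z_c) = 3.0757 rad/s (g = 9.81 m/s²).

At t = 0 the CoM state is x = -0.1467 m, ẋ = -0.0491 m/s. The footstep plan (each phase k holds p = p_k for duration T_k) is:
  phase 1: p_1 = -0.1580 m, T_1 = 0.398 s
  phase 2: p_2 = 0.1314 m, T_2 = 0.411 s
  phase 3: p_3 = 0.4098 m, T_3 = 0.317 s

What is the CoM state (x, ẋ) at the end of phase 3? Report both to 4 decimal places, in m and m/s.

phase 1: p=-0.1580, T=0.398, ωT=1.224129, cosh=1.847607, sinh=1.553594; start (x,ẋ)=(-0.146700, -0.049100) → end (x,ẋ)=(-0.161923, -0.036722)
phase 2: p=0.1314, T=0.411, ωT=1.264113, cosh=1.911220, sinh=1.628730; start (x,ẋ)=(-0.161923, -0.036722) → end (x,ẋ)=(-0.448651, -1.539583)
phase 3: p=0.4098, T=0.317, ωT=0.974997, cosh=1.514176, sinh=1.136983; start (x,ẋ)=(-0.448651, -1.539583) → end (x,ẋ)=(-1.459179, -5.333219)

x = -1.4592, ẋ = -5.3332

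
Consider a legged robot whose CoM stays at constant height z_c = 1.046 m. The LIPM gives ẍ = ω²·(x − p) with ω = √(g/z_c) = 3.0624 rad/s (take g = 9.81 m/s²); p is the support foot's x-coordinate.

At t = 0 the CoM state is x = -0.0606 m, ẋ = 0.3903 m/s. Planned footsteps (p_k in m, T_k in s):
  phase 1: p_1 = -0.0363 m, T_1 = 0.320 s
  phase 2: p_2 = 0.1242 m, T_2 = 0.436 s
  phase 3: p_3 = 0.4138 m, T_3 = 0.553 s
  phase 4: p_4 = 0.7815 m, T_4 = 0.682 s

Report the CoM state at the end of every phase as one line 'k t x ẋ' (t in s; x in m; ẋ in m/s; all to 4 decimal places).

1 0.3200 0.0726 0.5080
2 0.7560 0.3129 0.7530
3 1.3090 0.7760 1.3046
4 1.9910 2.4523 5.2802

phase 1: p=-0.0363, T=0.320, ωT=0.979968, cosh=1.519847, sinh=1.144524; start (x,ẋ)=(-0.060600, 0.390300) → end (x,ẋ)=(0.072636, 0.508025)
phase 2: p=0.1242, T=0.436, ωT=1.335206, cosh=2.031942, sinh=1.768838; start (x,ẋ)=(0.072636, 0.508025) → end (x,ẋ)=(0.312860, 0.752962)
phase 3: p=0.4138, T=0.553, ωT=1.693507, cosh=2.811197, sinh=2.627324; start (x,ẋ)=(0.312860, 0.752962) → end (x,ẋ)=(0.776026, 1.304570)
phase 4: p=0.7815, T=0.682, ωT=2.088557, cosh=4.098561, sinh=3.974695; start (x,ẋ)=(0.776026, 1.304570) → end (x,ẋ)=(2.452269, 5.280232)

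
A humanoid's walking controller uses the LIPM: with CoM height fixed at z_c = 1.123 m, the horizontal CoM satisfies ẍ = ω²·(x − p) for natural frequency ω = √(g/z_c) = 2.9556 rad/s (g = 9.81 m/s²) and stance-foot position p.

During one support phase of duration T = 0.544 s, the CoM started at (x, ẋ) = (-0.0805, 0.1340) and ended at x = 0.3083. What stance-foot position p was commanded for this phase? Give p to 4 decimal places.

p = -0.2560

ωT = 2.9556·0.544 = 1.607846; cosh(ωT) = 2.596184, sinh(ωT) = 2.395865
x(T) = p + (x₀−p)·cosh(ωT) + (ẋ₀/ω)·sinh(ωT) ⇒ p·(1 − cosh) = x(T) − x₀·cosh − (ẋ₀/ω)·sinh
numerator   = 0.3083 − (-0.0805)·2.596184 − (0.1340/2.9556)·2.395865 = 0.408670
denominator = 1 − 2.596184 = -1.596184
p = 0.408670 / -1.596184 = -0.2560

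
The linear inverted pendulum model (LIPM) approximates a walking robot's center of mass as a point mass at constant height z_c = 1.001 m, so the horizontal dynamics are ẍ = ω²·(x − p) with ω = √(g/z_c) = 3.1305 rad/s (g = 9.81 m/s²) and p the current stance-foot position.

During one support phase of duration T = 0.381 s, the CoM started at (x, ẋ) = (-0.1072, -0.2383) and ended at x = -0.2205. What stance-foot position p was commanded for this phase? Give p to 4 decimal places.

p = -0.1080

ωT = 3.1305·0.381 = 1.192721; cosh(ωT) = 1.799715, sinh(ωT) = 1.496321
x(T) = p + (x₀−p)·cosh(ωT) + (ẋ₀/ω)·sinh(ωT) ⇒ p·(1 − cosh) = x(T) − x₀·cosh − (ẋ₀/ω)·sinh
numerator   = -0.2205 − (-0.1072)·1.799715 − (-0.2383/3.1305)·1.496321 = 0.086332
denominator = 1 − 1.799715 = -0.799715
p = 0.086332 / -0.799715 = -0.1080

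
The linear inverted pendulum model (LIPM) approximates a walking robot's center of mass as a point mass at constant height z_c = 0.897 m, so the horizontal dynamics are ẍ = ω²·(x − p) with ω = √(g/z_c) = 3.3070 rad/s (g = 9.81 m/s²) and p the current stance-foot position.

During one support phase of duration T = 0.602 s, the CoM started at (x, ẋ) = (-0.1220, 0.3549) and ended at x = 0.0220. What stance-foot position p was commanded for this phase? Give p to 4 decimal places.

ωT = 3.3070·0.602 = 1.990814; cosh(ωT) = 3.729038, sinh(ωT) = 3.592453
x(T) = p + (x₀−p)·cosh(ωT) + (ẋ₀/ω)·sinh(ωT) ⇒ p·(1 − cosh) = x(T) − x₀·cosh − (ẋ₀/ω)·sinh
numerator   = 0.0220 − (-0.1220)·3.729038 − (0.3549/3.3070)·3.592453 = 0.091408
denominator = 1 − 3.729038 = -2.729038
p = 0.091408 / -2.729038 = -0.0335

p = -0.0335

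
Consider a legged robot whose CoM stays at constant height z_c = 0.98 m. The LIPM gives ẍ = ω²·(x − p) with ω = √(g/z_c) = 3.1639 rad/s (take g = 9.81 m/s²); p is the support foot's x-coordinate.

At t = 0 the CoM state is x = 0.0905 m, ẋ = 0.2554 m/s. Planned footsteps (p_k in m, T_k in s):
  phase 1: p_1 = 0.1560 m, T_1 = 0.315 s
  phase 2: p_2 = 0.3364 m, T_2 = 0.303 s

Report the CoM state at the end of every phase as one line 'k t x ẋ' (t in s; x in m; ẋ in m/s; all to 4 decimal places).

1 0.3150 0.1496 0.1506
2 0.6180 0.1100 -0.4320

phase 1: p=0.1560, T=0.315, ωT=0.996629, cosh=1.539127, sinh=1.170005; start (x,ẋ)=(0.090500, 0.255400) → end (x,ẋ)=(0.149634, 0.150626)
phase 2: p=0.3364, T=0.303, ωT=0.958662, cosh=1.495805, sinh=1.112399; start (x,ẋ)=(0.149634, 0.150626) → end (x,ẋ)=(0.109993, -0.432020)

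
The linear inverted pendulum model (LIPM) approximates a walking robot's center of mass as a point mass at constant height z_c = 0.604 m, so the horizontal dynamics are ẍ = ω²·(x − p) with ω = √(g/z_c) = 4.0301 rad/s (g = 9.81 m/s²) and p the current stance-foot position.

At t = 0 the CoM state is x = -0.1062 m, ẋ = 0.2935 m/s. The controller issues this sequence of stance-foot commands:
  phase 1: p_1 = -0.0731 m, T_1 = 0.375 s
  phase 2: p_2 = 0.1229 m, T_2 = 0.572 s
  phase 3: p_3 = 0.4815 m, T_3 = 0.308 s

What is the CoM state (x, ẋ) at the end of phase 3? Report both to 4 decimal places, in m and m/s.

x = -0.4703, ẋ = -3.3925

phase 1: p=-0.0731, T=0.375, ωT=1.511287, cosh=2.376594, sinh=2.155968; start (x,ẋ)=(-0.106200, 0.293500) → end (x,ẋ)=(0.005247, 0.409932)
phase 2: p=0.1229, T=0.572, ωT=2.305217, cosh=5.063046, sinh=4.963309; start (x,ẋ)=(0.005247, 0.409932) → end (x,ẋ)=(0.032075, -0.277856)
phase 3: p=0.4815, T=0.308, ωT=1.241271, cosh=1.874512, sinh=1.585495; start (x,ẋ)=(0.032075, -0.277856) → end (x,ẋ)=(-0.470264, -3.392536)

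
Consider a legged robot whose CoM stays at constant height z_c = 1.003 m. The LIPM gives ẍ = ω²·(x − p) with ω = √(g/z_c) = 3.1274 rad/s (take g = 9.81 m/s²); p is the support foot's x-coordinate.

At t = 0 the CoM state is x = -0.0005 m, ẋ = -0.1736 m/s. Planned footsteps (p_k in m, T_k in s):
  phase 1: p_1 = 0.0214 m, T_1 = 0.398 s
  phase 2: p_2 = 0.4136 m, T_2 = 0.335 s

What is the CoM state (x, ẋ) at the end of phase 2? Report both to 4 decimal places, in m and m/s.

x = -0.5957, ẋ = -2.7369

phase 1: p=0.0214, T=0.398, ωT=1.244705, cosh=1.879968, sinh=1.591943; start (x,ẋ)=(-0.000500, -0.173600) → end (x,ẋ)=(-0.108139, -0.435395)
phase 2: p=0.4136, T=0.335, ωT=1.047679, cosh=1.600889, sinh=1.250138; start (x,ẋ)=(-0.108139, -0.435395) → end (x,ẋ)=(-0.595689, -2.736851)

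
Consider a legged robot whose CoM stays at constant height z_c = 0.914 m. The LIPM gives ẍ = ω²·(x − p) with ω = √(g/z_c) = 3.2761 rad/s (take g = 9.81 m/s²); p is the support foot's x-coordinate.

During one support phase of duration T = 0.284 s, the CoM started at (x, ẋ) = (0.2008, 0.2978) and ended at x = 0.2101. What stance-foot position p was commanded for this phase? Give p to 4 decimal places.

ωT = 3.2761·0.284 = 0.930412; cosh(ωT) = 1.464973, sinh(ωT) = 1.070582
x(T) = p + (x₀−p)·cosh(ωT) + (ẋ₀/ω)·sinh(ωT) ⇒ p·(1 − cosh) = x(T) − x₀·cosh − (ẋ₀/ω)·sinh
numerator   = 0.2101 − (0.2008)·1.464973 − (0.2978/3.2761)·1.070582 = -0.181383
denominator = 1 − 1.464973 = -0.464973
p = -0.181383 / -0.464973 = 0.3901

p = 0.3901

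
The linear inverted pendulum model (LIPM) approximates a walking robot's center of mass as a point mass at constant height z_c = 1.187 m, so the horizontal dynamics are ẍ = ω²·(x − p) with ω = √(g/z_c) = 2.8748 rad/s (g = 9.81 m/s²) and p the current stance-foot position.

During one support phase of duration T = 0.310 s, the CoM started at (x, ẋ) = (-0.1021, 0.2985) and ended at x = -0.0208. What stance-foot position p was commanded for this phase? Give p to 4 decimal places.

ωT = 2.8748·0.310 = 0.891188; cosh(ωT) = 1.424096, sinh(ωT) = 1.013928
x(T) = p + (x₀−p)·cosh(ωT) + (ẋ₀/ω)·sinh(ωT) ⇒ p·(1 − cosh) = x(T) − x₀·cosh − (ẋ₀/ω)·sinh
numerator   = -0.0208 − (-0.1021)·1.424096 − (0.2985/2.8748)·1.013928 = 0.019321
denominator = 1 − 1.424096 = -0.424096
p = 0.019321 / -0.424096 = -0.0456

p = -0.0456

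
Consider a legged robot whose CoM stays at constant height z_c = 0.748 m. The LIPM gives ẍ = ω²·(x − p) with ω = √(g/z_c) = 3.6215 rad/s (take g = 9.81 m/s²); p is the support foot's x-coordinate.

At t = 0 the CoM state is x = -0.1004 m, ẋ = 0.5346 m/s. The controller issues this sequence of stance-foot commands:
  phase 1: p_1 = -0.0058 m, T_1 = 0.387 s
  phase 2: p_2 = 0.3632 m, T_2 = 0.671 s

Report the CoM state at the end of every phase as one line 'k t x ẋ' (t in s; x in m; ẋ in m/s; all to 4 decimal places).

phase 1: p=-0.0058, T=0.387, ωT=1.401521, cosh=2.153796, sinh=1.907574; start (x,ẋ)=(-0.100400, 0.534600) → end (x,ẋ)=(0.072044, 0.497896)
phase 2: p=0.3632, T=0.671, ωT=2.430027, cosh=5.723609, sinh=5.635574; start (x,ẋ)=(0.072044, 0.497896) → end (x,ẋ)=(-0.528466, -3.092509)

1 0.3870 0.0720 0.4979
2 1.0580 -0.5285 -3.0925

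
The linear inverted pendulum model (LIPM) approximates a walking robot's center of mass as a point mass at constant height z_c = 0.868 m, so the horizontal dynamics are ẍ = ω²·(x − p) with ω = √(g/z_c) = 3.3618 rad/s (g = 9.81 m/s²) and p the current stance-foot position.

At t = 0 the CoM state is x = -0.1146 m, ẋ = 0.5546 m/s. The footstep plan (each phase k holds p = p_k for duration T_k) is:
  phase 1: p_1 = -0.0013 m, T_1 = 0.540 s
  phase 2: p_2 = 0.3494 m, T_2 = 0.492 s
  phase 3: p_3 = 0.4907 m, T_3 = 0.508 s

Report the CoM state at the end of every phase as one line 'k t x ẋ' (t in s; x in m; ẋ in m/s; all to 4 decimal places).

1 0.5400 0.1348 0.6097
2 1.0320 0.2246 -0.1650
3 1.5400 -0.3984 -2.8568

phase 1: p=-0.0013, T=0.540, ωT=1.815372, cosh=3.153069, sinh=2.990292; start (x,ẋ)=(-0.114600, 0.554600) → end (x,ẋ)=(0.134769, 0.609714)
phase 2: p=0.3494, T=0.492, ωT=1.654006, cosh=2.709580, sinh=2.518298; start (x,ẋ)=(0.134769, 0.609714) → end (x,ẋ)=(0.224573, -0.164999)
phase 3: p=0.4907, T=0.508, ωT=1.707794, cosh=2.849023, sinh=2.667758; start (x,ẋ)=(0.224573, -0.164999) → end (x,ẋ)=(-0.398438, -2.856841)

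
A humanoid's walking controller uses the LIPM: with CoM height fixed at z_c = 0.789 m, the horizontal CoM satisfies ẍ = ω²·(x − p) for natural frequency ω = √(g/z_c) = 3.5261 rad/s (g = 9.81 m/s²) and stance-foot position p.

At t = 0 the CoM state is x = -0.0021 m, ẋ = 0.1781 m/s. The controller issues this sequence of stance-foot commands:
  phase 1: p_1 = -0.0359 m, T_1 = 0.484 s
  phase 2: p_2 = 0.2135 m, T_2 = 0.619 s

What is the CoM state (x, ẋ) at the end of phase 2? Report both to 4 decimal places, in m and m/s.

x = 1.1536, ẋ = 3.4151

phase 1: p=-0.0359, T=0.484, ωT=1.706632, cosh=2.845925, sinh=2.664449; start (x,ẋ)=(-0.002100, 0.178100) → end (x,ẋ)=(0.194871, 0.824414)
phase 2: p=0.2135, T=0.619, ωT=2.182656, cosh=4.491287, sinh=4.378545; start (x,ẋ)=(0.194871, 0.824414) → end (x,ẋ)=(1.153551, 3.415064)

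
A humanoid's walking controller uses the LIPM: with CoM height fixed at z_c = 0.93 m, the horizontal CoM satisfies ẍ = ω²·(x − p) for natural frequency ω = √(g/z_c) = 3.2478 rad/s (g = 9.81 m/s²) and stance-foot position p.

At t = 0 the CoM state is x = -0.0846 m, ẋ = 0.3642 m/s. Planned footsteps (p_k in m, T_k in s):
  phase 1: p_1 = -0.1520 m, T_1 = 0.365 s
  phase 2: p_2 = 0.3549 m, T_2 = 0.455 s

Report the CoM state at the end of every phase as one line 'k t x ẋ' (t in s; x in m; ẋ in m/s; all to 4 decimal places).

phase 1: p=-0.1520, T=0.365, ωT=1.185447, cosh=1.788879, sinh=1.483270; start (x,ẋ)=(-0.084600, 0.364200) → end (x,ẋ)=(0.134901, 0.976200)
phase 2: p=0.3549, T=0.455, ωT=1.477749, cosh=2.305609, sinh=2.077459; start (x,ẋ)=(0.134901, 0.976200) → end (x,ẋ)=(0.472095, 0.766363)

1 0.3650 0.1349 0.9762
2 0.8200 0.4721 0.7664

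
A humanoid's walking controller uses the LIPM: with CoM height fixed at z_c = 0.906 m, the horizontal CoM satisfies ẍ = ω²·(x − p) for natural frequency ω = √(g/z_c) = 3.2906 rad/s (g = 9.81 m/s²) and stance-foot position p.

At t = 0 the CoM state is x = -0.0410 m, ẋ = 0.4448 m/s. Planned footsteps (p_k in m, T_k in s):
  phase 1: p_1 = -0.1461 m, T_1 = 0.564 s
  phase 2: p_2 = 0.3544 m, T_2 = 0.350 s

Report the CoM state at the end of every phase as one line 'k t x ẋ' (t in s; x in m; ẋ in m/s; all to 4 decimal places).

1 0.5640 0.6201 2.5368
2 0.9140 1.9143 5.6585

phase 1: p=-0.1461, T=0.564, ωT=1.855898, cosh=3.276878, sinh=3.120565; start (x,ẋ)=(-0.041000, 0.444800) → end (x,ẋ)=(0.620116, 2.536778)
phase 2: p=0.3544, T=0.350, ωT=1.151710, cosh=1.739847, sinh=1.423751; start (x,ẋ)=(0.620116, 2.536778) → end (x,ẋ)=(1.914298, 5.658483)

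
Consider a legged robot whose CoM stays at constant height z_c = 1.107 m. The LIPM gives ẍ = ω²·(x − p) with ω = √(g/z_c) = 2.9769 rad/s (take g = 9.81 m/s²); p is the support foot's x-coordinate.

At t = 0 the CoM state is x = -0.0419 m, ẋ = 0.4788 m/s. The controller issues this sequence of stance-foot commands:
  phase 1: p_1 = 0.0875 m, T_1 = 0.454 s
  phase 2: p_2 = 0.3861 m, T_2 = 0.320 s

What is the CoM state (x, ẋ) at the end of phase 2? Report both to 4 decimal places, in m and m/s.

x = 0.0844, ẋ = -0.4690

phase 1: p=0.0875, T=0.454, ωT=1.351513, cosh=2.061057, sinh=1.802208; start (x,ẋ)=(-0.041900, 0.478800) → end (x,ẋ)=(0.110664, 0.292604)
phase 2: p=0.3861, T=0.320, ωT=0.952608, cosh=1.489098, sinh=1.103364; start (x,ẋ)=(0.110664, 0.292604) → end (x,ẋ)=(0.084400, -0.468984)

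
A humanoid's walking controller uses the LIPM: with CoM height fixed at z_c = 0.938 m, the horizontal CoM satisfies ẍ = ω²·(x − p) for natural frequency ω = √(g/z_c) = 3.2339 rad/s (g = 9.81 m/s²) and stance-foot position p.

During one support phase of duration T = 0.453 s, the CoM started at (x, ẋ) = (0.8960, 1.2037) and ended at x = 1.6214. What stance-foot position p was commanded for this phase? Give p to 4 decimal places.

p = 0.9249

ωT = 3.2339·0.453 = 1.464957; cosh(ωT) = 2.279222, sinh(ωT) = 2.048134
x(T) = p + (x₀−p)·cosh(ωT) + (ẋ₀/ω)·sinh(ωT) ⇒ p·(1 − cosh) = x(T) − x₀·cosh − (ẋ₀/ω)·sinh
numerator   = 1.6214 − (0.8960)·2.279222 − (1.2037/3.2339)·2.048134 = -1.183125
denominator = 1 − 2.279222 = -1.279222
p = -1.183125 / -1.279222 = 0.9249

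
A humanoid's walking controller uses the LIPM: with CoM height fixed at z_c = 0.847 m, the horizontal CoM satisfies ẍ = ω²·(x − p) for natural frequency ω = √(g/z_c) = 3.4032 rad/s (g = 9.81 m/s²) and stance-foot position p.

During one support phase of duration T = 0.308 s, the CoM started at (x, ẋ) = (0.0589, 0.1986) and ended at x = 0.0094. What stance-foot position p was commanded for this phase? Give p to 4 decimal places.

p = 0.2626

ωT = 3.4032·0.308 = 1.048186; cosh(ωT) = 1.601522, sinh(ωT) = 1.250949
x(T) = p + (x₀−p)·cosh(ωT) + (ẋ₀/ω)·sinh(ωT) ⇒ p·(1 − cosh) = x(T) − x₀·cosh − (ẋ₀/ω)·sinh
numerator   = 0.0094 − (0.0589)·1.601522 − (0.1986/3.4032)·1.250949 = -0.157931
denominator = 1 − 1.601522 = -0.601522
p = -0.157931 / -0.601522 = 0.2626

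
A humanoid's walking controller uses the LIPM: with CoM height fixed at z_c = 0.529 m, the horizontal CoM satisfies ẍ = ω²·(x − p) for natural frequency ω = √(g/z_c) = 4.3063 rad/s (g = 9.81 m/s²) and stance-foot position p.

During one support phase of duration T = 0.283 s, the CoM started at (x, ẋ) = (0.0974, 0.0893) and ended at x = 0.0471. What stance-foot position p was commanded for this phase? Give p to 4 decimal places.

p = 0.1955

ωT = 4.3063·0.283 = 1.218683; cosh(ωT) = 1.839174, sinh(ωT) = 1.543555
x(T) = p + (x₀−p)·cosh(ωT) + (ẋ₀/ω)·sinh(ωT) ⇒ p·(1 − cosh) = x(T) − x₀·cosh − (ẋ₀/ω)·sinh
numerator   = 0.0471 − (0.0974)·1.839174 − (0.0893/4.3063)·1.543555 = -0.164044
denominator = 1 − 1.839174 = -0.839174
p = -0.164044 / -0.839174 = 0.1955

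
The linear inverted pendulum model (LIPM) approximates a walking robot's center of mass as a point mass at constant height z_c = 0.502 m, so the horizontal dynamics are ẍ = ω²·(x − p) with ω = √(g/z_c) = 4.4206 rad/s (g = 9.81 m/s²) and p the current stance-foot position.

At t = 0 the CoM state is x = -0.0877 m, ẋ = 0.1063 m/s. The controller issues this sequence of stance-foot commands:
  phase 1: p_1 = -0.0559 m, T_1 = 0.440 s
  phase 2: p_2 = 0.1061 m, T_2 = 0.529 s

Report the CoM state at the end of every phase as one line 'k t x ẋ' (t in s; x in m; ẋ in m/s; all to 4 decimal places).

1 0.4400 -0.0870 -0.1022
2 0.9690 -1.0228 -4.9178

phase 1: p=-0.0559, T=0.440, ωT=1.945064, cosh=3.568529, sinh=3.425551; start (x,ẋ)=(-0.087700, 0.106300) → end (x,ẋ)=(-0.087007, -0.102212)
phase 2: p=0.1061, T=0.529, ωT=2.338497, cosh=5.231061, sinh=5.134588; start (x,ẋ)=(-0.087007, -0.102212) → end (x,ẋ)=(-1.022774, -4.917808)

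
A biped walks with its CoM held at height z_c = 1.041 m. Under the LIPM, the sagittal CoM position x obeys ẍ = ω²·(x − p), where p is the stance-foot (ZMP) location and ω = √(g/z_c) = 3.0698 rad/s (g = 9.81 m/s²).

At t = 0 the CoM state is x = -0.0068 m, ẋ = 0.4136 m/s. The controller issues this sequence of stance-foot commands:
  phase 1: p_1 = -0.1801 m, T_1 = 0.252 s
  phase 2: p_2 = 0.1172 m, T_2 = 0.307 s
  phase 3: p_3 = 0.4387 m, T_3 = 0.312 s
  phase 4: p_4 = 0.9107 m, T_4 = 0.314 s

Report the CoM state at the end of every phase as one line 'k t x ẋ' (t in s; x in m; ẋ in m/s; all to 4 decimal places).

phase 1: p=-0.1801, T=0.252, ωT=0.773590, cosh=1.314443, sinh=0.853089; start (x,ẋ)=(-0.006800, 0.413600) → end (x,ẋ)=(0.162631, 0.997494)
phase 2: p=0.1172, T=0.307, ωT=0.942429, cosh=1.477943, sinh=1.088263; start (x,ẋ)=(0.162631, 0.997494) → end (x,ẋ)=(0.537963, 1.626015)
phase 3: p=0.4387, T=0.312, ωT=0.957778, cosh=1.494822, sinh=1.111077; start (x,ẋ)=(0.537963, 1.626015) → end (x,ẋ)=(1.175597, 2.769167)
phase 4: p=0.9107, T=0.314, ωT=0.963917, cosh=1.501672, sinh=1.120276; start (x,ẋ)=(1.175597, 2.769167) → end (x,ẋ)=(2.319052, 5.069364)

1 0.2520 0.1626 0.9975
2 0.5590 0.5380 1.6260
3 0.8710 1.1756 2.7692
4 1.1850 2.3191 5.0694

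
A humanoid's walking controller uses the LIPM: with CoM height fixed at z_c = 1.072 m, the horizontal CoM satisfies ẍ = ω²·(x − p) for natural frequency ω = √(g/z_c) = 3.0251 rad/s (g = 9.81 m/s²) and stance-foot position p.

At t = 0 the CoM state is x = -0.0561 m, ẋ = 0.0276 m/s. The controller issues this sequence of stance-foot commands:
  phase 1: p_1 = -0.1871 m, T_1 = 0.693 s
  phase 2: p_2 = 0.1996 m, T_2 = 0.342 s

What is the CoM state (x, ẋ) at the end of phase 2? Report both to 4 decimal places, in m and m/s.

x = 1.1936, ẋ = 3.4067

phase 1: p=-0.1871, T=0.693, ωT=2.096394, cosh=4.129838, sinh=4.006940; start (x,ẋ)=(-0.056100, 0.027600) → end (x,ẋ)=(0.390467, 1.701886)
phase 2: p=0.1996, T=0.342, ωT=1.034584, cosh=1.584655, sinh=1.229281; start (x,ẋ)=(0.390467, 1.701886) → end (x,ẋ)=(1.193637, 3.406678)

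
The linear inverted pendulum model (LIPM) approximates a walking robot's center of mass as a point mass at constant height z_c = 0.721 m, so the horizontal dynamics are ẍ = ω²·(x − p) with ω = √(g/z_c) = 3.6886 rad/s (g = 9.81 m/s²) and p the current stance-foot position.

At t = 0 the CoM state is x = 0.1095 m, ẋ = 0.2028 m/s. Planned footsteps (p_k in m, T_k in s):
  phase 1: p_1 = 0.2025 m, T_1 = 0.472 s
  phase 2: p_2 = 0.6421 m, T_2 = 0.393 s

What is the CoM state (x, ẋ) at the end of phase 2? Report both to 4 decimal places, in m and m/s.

phase 1: p=0.2025, T=0.472, ωT=1.741019, cosh=2.939247, sinh=2.763906; start (x,ẋ)=(0.109500, 0.202800) → end (x,ẋ)=(0.081110, -0.352050)
phase 2: p=0.6421, T=0.393, ωT=1.449620, cosh=2.248077, sinh=2.013417; start (x,ẋ)=(0.081110, -0.352050) → end (x,ẋ)=(-0.811214, -4.957735)

x = -0.8112, ẋ = -4.9577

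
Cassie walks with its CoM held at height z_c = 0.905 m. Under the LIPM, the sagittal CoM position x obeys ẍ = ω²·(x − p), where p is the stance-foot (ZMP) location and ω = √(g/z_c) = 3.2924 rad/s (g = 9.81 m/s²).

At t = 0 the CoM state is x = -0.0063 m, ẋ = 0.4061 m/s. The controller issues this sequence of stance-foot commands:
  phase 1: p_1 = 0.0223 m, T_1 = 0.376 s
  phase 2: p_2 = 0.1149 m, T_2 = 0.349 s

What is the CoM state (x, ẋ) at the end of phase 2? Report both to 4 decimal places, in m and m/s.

x = 0.4626, ẋ = 1.2874

phase 1: p=0.0223, T=0.376, ωT=1.237942, cosh=1.869245, sinh=1.579265; start (x,ẋ)=(-0.006300, 0.406100) → end (x,ẋ)=(0.163634, 0.610393)
phase 2: p=0.1149, T=0.349, ωT=1.149048, cosh=1.736062, sinh=1.419124; start (x,ẋ)=(0.163634, 0.610393) → end (x,ẋ)=(0.462602, 1.287379)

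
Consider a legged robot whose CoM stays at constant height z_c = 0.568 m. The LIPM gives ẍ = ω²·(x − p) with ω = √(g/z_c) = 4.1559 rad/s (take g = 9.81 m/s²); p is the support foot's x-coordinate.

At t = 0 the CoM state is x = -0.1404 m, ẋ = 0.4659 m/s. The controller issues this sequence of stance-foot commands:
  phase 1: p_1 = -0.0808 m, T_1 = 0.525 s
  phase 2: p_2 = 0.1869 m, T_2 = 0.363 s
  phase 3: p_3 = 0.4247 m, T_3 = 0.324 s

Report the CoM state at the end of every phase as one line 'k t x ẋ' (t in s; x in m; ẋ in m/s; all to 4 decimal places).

1 0.5250 0.1422 1.0072
2 0.8880 0.6018 1.9884
3 1.2120 1.6456 5.3996

phase 1: p=-0.0808, T=0.525, ωT=2.181847, cosh=4.487749, sinh=4.374916; start (x,ẋ)=(-0.140400, 0.465900) → end (x,ẋ)=(0.142183, 1.007212)
phase 2: p=0.1869, T=0.363, ωT=1.508592, cosh=2.370791, sinh=2.149569; start (x,ẋ)=(0.142183, 1.007212) → end (x,ẋ)=(0.601849, 1.988415)
phase 3: p=0.4247, T=0.324, ωT=1.346512, cosh=2.052069, sinh=1.791923; start (x,ẋ)=(0.601849, 1.988415) → end (x,ẋ)=(1.645579, 5.399606)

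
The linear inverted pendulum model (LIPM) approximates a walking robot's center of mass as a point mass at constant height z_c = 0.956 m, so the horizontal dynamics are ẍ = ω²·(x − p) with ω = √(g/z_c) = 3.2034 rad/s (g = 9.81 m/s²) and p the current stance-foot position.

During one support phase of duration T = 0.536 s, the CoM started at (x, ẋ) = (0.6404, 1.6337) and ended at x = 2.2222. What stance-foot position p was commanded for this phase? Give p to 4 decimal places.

ωT = 3.2034·0.536 = 1.717022; cosh(ωT) = 2.873762, sinh(ωT) = 2.694162
x(T) = p + (x₀−p)·cosh(ωT) + (ẋ₀/ω)·sinh(ωT) ⇒ p·(1 − cosh) = x(T) − x₀·cosh − (ẋ₀/ω)·sinh
numerator   = 2.2222 − (0.6404)·2.873762 − (1.6337/3.2034)·2.694162 = -0.992152
denominator = 1 − 2.873762 = -1.873762
p = -0.992152 / -1.873762 = 0.5295

p = 0.5295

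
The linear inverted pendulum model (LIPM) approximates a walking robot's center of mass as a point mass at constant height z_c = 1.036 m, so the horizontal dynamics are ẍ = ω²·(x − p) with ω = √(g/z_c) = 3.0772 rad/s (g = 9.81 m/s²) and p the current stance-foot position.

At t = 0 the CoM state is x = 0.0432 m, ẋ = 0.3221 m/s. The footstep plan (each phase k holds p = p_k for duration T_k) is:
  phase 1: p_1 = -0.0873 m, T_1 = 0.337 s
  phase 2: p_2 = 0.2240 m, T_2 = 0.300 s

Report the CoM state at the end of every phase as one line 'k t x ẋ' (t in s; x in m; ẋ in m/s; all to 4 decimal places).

phase 1: p=-0.0873, T=0.337, ωT=1.037016, cosh=1.587650, sinh=1.233139; start (x,ẋ)=(0.043200, 0.322100) → end (x,ẋ)=(0.248965, 1.006579)
phase 2: p=0.2240, T=0.300, ωT=0.923160, cosh=1.457247, sinh=1.059985; start (x,ẋ)=(0.248965, 1.006579) → end (x,ẋ)=(0.607110, 1.548264)

1 0.3370 0.2490 1.0066
2 0.6370 0.6071 1.5483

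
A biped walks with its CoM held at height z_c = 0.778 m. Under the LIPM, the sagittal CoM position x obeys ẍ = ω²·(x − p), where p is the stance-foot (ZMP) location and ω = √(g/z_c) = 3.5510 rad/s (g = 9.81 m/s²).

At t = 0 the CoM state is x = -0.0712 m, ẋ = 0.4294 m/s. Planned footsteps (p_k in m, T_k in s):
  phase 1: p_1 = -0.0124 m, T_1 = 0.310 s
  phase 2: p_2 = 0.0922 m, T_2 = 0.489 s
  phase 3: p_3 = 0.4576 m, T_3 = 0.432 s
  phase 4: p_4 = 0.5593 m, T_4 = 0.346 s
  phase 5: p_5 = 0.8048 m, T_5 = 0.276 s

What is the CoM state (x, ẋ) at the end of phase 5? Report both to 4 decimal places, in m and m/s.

phase 1: p=-0.0124, T=0.310, ωT=1.100810, cosh=1.669601, sinh=1.336999; start (x,ẋ)=(-0.071200, 0.429400) → end (x,ẋ)=(0.051102, 0.437763)
phase 2: p=0.0922, T=0.489, ωT=1.736439, cosh=2.926619, sinh=2.750472; start (x,ẋ)=(0.051102, 0.437763) → end (x,ẋ)=(0.310998, 0.879767)
phase 3: p=0.4576, T=0.432, ωT=1.534032, cosh=2.426250, sinh=2.210585; start (x,ẋ)=(0.310998, 0.879767) → end (x,ẋ)=(0.649583, 0.983737)
phase 4: p=0.5593, T=0.346, ωT=1.228646, cosh=1.854644, sinh=1.561956; start (x,ẋ)=(0.649583, 0.983737) → end (x,ẋ)=(1.159453, 2.325236)
phase 5: p=0.8048, T=0.276, ωT=0.980076, cosh=1.519971, sinh=1.144688; start (x,ẋ)=(1.159453, 2.325236) → end (x,ẋ)=(2.093417, 4.975879)

x = 2.0934, ẋ = 4.9759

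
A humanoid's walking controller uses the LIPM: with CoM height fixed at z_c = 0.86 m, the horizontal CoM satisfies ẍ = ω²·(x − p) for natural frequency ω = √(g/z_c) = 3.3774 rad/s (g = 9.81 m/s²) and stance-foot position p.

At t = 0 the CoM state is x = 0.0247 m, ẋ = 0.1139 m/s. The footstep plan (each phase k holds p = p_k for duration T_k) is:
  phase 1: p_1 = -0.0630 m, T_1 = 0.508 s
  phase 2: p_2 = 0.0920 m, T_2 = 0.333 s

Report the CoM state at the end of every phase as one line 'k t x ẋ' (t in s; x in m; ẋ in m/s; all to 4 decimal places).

1 0.5080 0.2795 1.1238
2 0.8410 0.8693 2.7847

phase 1: p=-0.0630, T=0.508, ωT=1.715719, cosh=2.870254, sinh=2.690419; start (x,ẋ)=(0.024700, 0.113900) → end (x,ẋ)=(0.279453, 1.123819)
phase 2: p=0.0920, T=0.333, ωT=1.124674, cosh=1.701986, sinh=1.377228; start (x,ẋ)=(0.279453, 1.123819) → end (x,ẋ)=(0.869311, 2.784654)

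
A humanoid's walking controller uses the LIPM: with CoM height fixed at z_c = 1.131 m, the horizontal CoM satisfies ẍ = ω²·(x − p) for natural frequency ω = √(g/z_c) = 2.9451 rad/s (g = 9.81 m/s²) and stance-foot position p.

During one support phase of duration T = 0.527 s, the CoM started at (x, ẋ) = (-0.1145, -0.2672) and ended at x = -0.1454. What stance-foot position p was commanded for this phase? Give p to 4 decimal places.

ωT = 2.9451·0.527 = 1.552068; cosh(ωT) = 2.466516, sinh(ωT) = 2.254706
x(T) = p + (x₀−p)·cosh(ωT) + (ẋ₀/ω)·sinh(ωT) ⇒ p·(1 − cosh) = x(T) − x₀·cosh − (ẋ₀/ω)·sinh
numerator   = -0.1454 − (-0.1145)·2.466516 − (-0.2672/2.9451)·2.254706 = 0.341579
denominator = 1 − 2.466516 = -1.466516
p = 0.341579 / -1.466516 = -0.2329

p = -0.2329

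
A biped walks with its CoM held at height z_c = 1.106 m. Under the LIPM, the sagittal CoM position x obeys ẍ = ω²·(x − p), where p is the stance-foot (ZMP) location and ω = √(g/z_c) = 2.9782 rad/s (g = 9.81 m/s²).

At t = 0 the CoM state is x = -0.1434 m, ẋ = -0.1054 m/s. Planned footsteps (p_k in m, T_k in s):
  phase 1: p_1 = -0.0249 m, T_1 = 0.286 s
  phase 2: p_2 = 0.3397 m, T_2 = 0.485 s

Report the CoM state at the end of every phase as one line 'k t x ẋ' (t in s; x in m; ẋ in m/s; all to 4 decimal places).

phase 1: p=-0.0249, T=0.286, ωT=0.851765, cosh=1.385221, sinh=0.958560; start (x,ẋ)=(-0.143400, -0.105400) → end (x,ẋ)=(-0.222973, -0.484294)
phase 2: p=0.3397, T=0.485, ωT=1.444427, cosh=2.237652, sinh=2.001771; start (x,ẋ)=(-0.222973, -0.484294) → end (x,ẋ)=(-1.244879, -4.438151)

1 0.2860 -0.2230 -0.4843
2 0.7710 -1.2449 -4.4382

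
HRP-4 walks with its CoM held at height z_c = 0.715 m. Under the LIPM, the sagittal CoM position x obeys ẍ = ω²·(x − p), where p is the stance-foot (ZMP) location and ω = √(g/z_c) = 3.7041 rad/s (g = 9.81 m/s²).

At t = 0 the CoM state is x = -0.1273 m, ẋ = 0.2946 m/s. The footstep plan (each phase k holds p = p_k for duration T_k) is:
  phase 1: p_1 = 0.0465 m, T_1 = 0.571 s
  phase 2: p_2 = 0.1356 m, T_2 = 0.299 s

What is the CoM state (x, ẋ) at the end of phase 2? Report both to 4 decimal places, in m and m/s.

phase 1: p=0.0465, T=0.571, ωT=2.115041, cosh=4.205277, sinh=4.084649; start (x,ẋ)=(-0.127300, 0.294600) → end (x,ẋ)=(-0.359511, -1.390710)
phase 2: p=0.1356, T=0.299, ωT=1.107526, cosh=1.678618, sinh=1.348243; start (x,ẋ)=(-0.359511, -1.390710) → end (x,ẋ)=(-1.201702, -4.807067)

x = -1.2017, ẋ = -4.8071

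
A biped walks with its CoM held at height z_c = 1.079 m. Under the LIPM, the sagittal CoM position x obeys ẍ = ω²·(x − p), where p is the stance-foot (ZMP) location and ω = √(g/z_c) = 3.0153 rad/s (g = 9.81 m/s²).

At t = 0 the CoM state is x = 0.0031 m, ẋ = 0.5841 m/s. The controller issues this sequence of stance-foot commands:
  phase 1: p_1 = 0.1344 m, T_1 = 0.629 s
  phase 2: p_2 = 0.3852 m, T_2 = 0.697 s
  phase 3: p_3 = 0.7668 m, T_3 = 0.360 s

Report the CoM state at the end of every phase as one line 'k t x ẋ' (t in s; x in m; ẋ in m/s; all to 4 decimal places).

1 0.6290 0.3179 0.7005
2 1.3260 1.0420 2.0909
3 1.6860 2.1303 4.5371

phase 1: p=0.1344, T=0.629, ωT=1.896624, cosh=3.406717, sinh=3.256642; start (x,ẋ)=(0.003100, 0.584100) → end (x,ẋ)=(0.317949, 0.700530)
phase 2: p=0.3852, T=0.697, ωT=2.101664, cosh=4.151012, sinh=4.028759; start (x,ẋ)=(0.317949, 0.700530) → end (x,ẋ)=(1.042022, 2.090947)
phase 3: p=0.7668, T=0.360, ωT=1.085508, cosh=1.649337, sinh=1.311607; start (x,ẋ)=(1.042022, 2.090947) → end (x,ẋ)=(2.130262, 4.537147)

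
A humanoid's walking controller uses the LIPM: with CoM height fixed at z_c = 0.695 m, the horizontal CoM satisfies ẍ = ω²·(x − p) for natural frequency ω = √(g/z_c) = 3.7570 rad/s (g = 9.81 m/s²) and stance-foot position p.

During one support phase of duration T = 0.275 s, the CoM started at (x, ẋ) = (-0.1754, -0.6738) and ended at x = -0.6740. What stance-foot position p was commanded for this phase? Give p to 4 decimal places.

p = 0.3024

ωT = 3.7570·0.275 = 1.033175; cosh(ωT) = 1.582924, sinh(ωT) = 1.227049
x(T) = p + (x₀−p)·cosh(ωT) + (ẋ₀/ω)·sinh(ωT) ⇒ p·(1 − cosh) = x(T) − x₀·cosh − (ẋ₀/ω)·sinh
numerator   = -0.6740 − (-0.1754)·1.582924 − (-0.6738/3.7570)·1.227049 = -0.176290
denominator = 1 − 1.582924 = -0.582924
p = -0.176290 / -0.582924 = 0.3024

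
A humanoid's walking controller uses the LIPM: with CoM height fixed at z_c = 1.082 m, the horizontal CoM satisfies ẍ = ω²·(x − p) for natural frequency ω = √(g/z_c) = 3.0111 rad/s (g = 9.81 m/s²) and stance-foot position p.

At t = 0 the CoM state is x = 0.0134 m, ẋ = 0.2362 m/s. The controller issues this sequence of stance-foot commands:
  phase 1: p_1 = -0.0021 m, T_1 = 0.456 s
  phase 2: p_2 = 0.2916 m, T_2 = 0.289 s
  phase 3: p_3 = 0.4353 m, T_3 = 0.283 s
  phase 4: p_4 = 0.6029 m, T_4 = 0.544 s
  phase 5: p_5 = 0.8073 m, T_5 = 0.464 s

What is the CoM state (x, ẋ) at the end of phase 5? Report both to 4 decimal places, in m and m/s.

x = -0.3950, ẋ = -3.4269

phase 1: p=-0.0021, T=0.456, ωT=1.373062, cosh=2.100374, sinh=1.847044; start (x,ẋ)=(0.013400, 0.236200) → end (x,ẋ)=(0.175344, 0.582314)
phase 2: p=0.2916, T=0.289, ωT=0.870208, cosh=1.403136, sinh=0.984271; start (x,ẋ)=(0.175344, 0.582314) → end (x,ẋ)=(0.318824, 0.472511)
phase 3: p=0.4353, T=0.283, ωT=0.852141, cosh=1.385581, sinh=0.959081; start (x,ẋ)=(0.318824, 0.472511) → end (x,ẋ)=(0.424415, 0.318333)
phase 4: p=0.6029, T=0.544, ωT=1.638038, cosh=2.669714, sinh=2.475353; start (x,ẋ)=(0.424415, 0.318333) → end (x,ẋ)=(0.388089, -0.480489)
phase 5: p=0.8073, T=0.464, ωT=1.397150, cosh=2.145481, sinh=1.898180; start (x,ẋ)=(0.388089, -0.480489) → end (x,ẋ)=(-0.395006, -3.426925)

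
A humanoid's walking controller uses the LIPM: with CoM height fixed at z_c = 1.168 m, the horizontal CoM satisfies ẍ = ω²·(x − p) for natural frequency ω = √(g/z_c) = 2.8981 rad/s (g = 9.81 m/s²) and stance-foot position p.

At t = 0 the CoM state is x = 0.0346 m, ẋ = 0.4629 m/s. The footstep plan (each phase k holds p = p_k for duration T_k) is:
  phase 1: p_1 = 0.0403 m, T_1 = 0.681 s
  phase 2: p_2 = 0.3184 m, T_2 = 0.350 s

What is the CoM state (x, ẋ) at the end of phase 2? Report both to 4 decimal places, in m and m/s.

x = 1.4087, ẋ = 3.4762

phase 1: p=0.0403, T=0.681, ωT=1.973606, cosh=3.667768, sinh=3.528813; start (x,ẋ)=(0.034600, 0.462900) → end (x,ẋ)=(0.583035, 1.639517)
phase 2: p=0.3184, T=0.350, ωT=1.014335, cosh=1.560086, sinh=1.197443; start (x,ẋ)=(0.583035, 1.639517) → end (x,ẋ)=(1.408672, 3.476151)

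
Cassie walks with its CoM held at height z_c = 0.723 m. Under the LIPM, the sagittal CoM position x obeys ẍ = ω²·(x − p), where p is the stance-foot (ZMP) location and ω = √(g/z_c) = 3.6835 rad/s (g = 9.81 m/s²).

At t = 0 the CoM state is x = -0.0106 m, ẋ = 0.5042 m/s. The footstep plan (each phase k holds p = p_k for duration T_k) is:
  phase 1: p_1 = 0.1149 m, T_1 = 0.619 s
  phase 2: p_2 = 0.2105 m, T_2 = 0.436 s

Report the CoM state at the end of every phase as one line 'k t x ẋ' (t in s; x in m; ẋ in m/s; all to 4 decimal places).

phase 1: p=0.1149, T=0.619, ωT=2.280086, cosh=4.939901, sinh=4.837625; start (x,ẋ)=(-0.010600, 0.504200) → end (x,ẋ)=(0.157120, 0.254364)
phase 2: p=0.2105, T=0.436, ωT=1.606006, cosh=2.591779, sinh=2.391091; start (x,ẋ)=(0.157120, 0.254364) → end (x,ẋ)=(0.237267, 0.189106)

1 0.6190 0.1571 0.2544
2 1.0550 0.2373 0.1891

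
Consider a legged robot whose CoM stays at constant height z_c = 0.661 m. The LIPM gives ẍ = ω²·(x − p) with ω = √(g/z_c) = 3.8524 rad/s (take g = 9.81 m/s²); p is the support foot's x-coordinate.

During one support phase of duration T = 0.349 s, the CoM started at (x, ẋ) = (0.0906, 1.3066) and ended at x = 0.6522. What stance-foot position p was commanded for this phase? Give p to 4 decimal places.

ωT = 3.8524·0.349 = 1.344488; cosh(ωT) = 2.048447, sinh(ωT) = 1.787774
x(T) = p + (x₀−p)·cosh(ωT) + (ẋ₀/ω)·sinh(ωT) ⇒ p·(1 − cosh) = x(T) − x₀·cosh − (ẋ₀/ω)·sinh
numerator   = 0.6522 − (0.0906)·2.048447 − (1.3066/3.8524)·1.787774 = -0.139740
denominator = 1 − 2.048447 = -1.048447
p = -0.139740 / -1.048447 = 0.1333

p = 0.1333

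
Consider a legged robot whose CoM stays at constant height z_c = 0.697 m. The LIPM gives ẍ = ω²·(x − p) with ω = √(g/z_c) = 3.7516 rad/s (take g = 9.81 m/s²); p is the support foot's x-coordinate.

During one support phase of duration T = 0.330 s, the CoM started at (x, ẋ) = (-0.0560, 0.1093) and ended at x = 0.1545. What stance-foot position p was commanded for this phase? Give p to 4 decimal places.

ωT = 3.7516·0.330 = 1.238028; cosh(ωT) = 1.869381, sinh(ωT) = 1.579425
x(T) = p + (x₀−p)·cosh(ωT) + (ẋ₀/ω)·sinh(ωT) ⇒ p·(1 − cosh) = x(T) − x₀·cosh − (ẋ₀/ω)·sinh
numerator   = 0.1545 − (-0.0560)·1.869381 − (0.1093/3.7516)·1.579425 = 0.213170
denominator = 1 − 1.869381 = -0.869381
p = 0.213170 / -0.869381 = -0.2452

p = -0.2452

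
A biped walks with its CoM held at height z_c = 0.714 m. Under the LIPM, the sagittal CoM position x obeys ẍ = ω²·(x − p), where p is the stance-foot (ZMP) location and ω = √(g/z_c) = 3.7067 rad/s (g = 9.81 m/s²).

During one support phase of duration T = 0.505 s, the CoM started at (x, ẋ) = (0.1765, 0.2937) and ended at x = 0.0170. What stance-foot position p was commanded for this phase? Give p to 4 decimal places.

p = 0.3531

ωT = 3.7067·0.505 = 1.871884; cosh(ωT) = 3.327181, sinh(ωT) = 3.173347
x(T) = p + (x₀−p)·cosh(ωT) + (ẋ₀/ω)·sinh(ωT) ⇒ p·(1 − cosh) = x(T) − x₀·cosh − (ẋ₀/ω)·sinh
numerator   = 0.0170 − (0.1765)·3.327181 − (0.2937/3.7067)·3.173347 = -0.821687
denominator = 1 − 3.327181 = -2.327181
p = -0.821687 / -2.327181 = 0.3531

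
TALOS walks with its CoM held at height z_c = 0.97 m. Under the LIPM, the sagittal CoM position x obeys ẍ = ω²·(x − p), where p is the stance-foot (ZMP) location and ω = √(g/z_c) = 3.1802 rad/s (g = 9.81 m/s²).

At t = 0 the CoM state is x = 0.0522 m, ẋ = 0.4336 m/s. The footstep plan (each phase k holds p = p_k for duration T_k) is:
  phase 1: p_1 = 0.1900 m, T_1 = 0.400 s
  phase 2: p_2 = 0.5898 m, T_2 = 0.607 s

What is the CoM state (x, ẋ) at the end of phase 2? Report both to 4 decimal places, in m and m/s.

phase 1: p=0.1900, T=0.400, ωT=1.272080, cosh=1.924257, sinh=1.644009; start (x,ẋ)=(0.052200, 0.433600) → end (x,ẋ)=(0.148988, 0.113901)
phase 2: p=0.5898, T=0.607, ωT=1.930381, cosh=3.518616, sinh=3.373523; start (x,ẋ)=(0.148988, 0.113901) → end (x,ẋ)=(-0.840424, -4.328472)

x = -0.8404, ẋ = -4.3285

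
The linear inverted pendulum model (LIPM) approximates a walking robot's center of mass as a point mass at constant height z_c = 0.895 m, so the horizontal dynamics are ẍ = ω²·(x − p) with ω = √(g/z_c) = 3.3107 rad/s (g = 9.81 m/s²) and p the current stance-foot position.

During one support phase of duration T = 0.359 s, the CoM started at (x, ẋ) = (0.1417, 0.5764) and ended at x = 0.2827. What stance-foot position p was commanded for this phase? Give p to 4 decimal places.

p = 0.2907

ωT = 3.3107·0.359 = 1.188541; cosh(ωT) = 1.793478, sinh(ωT) = 1.488812
x(T) = p + (x₀−p)·cosh(ωT) + (ẋ₀/ω)·sinh(ωT) ⇒ p·(1 − cosh) = x(T) − x₀·cosh − (ẋ₀/ω)·sinh
numerator   = 0.2827 − (0.1417)·1.793478 − (0.5764/3.3107)·1.488812 = -0.230641
denominator = 1 − 1.793478 = -0.793478
p = -0.230641 / -0.793478 = 0.2907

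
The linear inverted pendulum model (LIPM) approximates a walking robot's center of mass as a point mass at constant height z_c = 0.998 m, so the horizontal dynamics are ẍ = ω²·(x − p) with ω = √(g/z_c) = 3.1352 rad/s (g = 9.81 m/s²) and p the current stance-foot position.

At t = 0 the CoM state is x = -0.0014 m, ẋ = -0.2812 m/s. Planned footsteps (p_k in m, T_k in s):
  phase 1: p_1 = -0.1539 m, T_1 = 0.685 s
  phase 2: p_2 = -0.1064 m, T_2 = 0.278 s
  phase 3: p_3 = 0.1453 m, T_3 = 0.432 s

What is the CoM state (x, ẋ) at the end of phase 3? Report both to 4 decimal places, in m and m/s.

x = 1.8955, ẋ = 5.6973

phase 1: p=-0.1539, T=0.685, ωT=2.147612, cosh=4.340572, sinh=4.223810; start (x,ẋ)=(-0.001400, -0.281200) → end (x,ẋ)=(0.129199, 0.798911)
phase 2: p=-0.1064, T=0.278, ωT=0.871586, cosh=1.404493, sinh=0.986205; start (x,ẋ)=(0.129199, 0.798911) → end (x,ẋ)=(0.475801, 1.850523)
phase 3: p=0.1453, T=0.432, ωT=1.354406, cosh=2.066280, sinh=1.808180; start (x,ẋ)=(0.475801, 1.850523) → end (x,ẋ)=(1.895470, 5.697313)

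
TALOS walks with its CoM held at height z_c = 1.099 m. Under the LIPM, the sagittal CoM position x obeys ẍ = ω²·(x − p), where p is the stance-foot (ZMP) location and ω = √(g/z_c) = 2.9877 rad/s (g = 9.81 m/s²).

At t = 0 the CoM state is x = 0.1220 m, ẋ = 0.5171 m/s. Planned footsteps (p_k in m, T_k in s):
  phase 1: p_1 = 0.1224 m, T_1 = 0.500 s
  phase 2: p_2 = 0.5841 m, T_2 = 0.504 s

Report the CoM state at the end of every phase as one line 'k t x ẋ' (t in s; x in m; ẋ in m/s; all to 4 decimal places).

1 0.5000 0.4875 1.2072
2 1.0040 1.2215 2.2362

phase 1: p=0.1224, T=0.500, ωT=1.493850, cosh=2.339359, sinh=2.114852; start (x,ẋ)=(0.122000, 0.517100) → end (x,ẋ)=(0.487495, 1.207155)
phase 2: p=0.5841, T=0.504, ωT=1.505801, cosh=2.364801, sinh=2.142961; start (x,ẋ)=(0.487495, 1.207155) → end (x,ẋ)=(1.221494, 2.236166)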